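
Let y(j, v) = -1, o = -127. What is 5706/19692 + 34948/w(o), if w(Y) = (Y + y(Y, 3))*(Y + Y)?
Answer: 6067427/4446016 ≈ 1.3647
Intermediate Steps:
w(Y) = 2*Y*(-1 + Y) (w(Y) = (Y - 1)*(Y + Y) = (-1 + Y)*(2*Y) = 2*Y*(-1 + Y))
5706/19692 + 34948/w(o) = 5706/19692 + 34948/((2*(-127)*(-1 - 127))) = 5706*(1/19692) + 34948/((2*(-127)*(-128))) = 317/1094 + 34948/32512 = 317/1094 + 34948*(1/32512) = 317/1094 + 8737/8128 = 6067427/4446016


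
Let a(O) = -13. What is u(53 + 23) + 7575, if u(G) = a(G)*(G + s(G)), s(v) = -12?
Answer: 6743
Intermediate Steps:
u(G) = 156 - 13*G (u(G) = -13*(G - 12) = -13*(-12 + G) = 156 - 13*G)
u(53 + 23) + 7575 = (156 - 13*(53 + 23)) + 7575 = (156 - 13*76) + 7575 = (156 - 988) + 7575 = -832 + 7575 = 6743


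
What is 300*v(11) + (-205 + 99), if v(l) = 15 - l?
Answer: 1094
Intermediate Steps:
300*v(11) + (-205 + 99) = 300*(15 - 1*11) + (-205 + 99) = 300*(15 - 11) - 106 = 300*4 - 106 = 1200 - 106 = 1094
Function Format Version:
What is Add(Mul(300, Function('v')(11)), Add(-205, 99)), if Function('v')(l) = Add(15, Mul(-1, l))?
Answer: 1094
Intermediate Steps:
Add(Mul(300, Function('v')(11)), Add(-205, 99)) = Add(Mul(300, Add(15, Mul(-1, 11))), Add(-205, 99)) = Add(Mul(300, Add(15, -11)), -106) = Add(Mul(300, 4), -106) = Add(1200, -106) = 1094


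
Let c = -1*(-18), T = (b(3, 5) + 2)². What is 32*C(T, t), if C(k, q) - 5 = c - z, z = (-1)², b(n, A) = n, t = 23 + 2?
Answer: 704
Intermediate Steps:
t = 25
T = 25 (T = (3 + 2)² = 5² = 25)
z = 1
c = 18
C(k, q) = 22 (C(k, q) = 5 + (18 - 1*1) = 5 + (18 - 1) = 5 + 17 = 22)
32*C(T, t) = 32*22 = 704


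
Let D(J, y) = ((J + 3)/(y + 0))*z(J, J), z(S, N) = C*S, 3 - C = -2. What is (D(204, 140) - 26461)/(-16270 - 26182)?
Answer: 87335/148582 ≈ 0.58779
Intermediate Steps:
C = 5 (C = 3 - 1*(-2) = 3 + 2 = 5)
z(S, N) = 5*S
D(J, y) = 5*J*(3 + J)/y (D(J, y) = ((J + 3)/(y + 0))*(5*J) = ((3 + J)/y)*(5*J) = 5*J*(3 + J)/y)
(D(204, 140) - 26461)/(-16270 - 26182) = (5*204*(3 + 204)/140 - 26461)/(-16270 - 26182) = (5*204*(1/140)*207 - 26461)/(-42452) = (10557/7 - 26461)*(-1/42452) = -174670/7*(-1/42452) = 87335/148582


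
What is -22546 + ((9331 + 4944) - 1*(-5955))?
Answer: -2316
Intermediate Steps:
-22546 + ((9331 + 4944) - 1*(-5955)) = -22546 + (14275 + 5955) = -22546 + 20230 = -2316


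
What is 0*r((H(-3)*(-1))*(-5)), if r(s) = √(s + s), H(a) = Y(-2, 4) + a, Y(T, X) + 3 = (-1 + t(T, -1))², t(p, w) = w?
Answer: 0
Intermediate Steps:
Y(T, X) = 1 (Y(T, X) = -3 + (-1 - 1)² = -3 + (-2)² = -3 + 4 = 1)
H(a) = 1 + a
r(s) = √2*√s (r(s) = √(2*s) = √2*√s)
0*r((H(-3)*(-1))*(-5)) = 0*(√2*√(((1 - 3)*(-1))*(-5))) = 0*(√2*√(-2*(-1)*(-5))) = 0*(√2*√(2*(-5))) = 0*(√2*√(-10)) = 0*(√2*(I*√10)) = 0*(2*I*√5) = 0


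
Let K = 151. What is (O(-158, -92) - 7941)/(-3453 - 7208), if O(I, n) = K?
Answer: 7790/10661 ≈ 0.73070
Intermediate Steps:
O(I, n) = 151
(O(-158, -92) - 7941)/(-3453 - 7208) = (151 - 7941)/(-3453 - 7208) = -7790/(-10661) = -7790*(-1/10661) = 7790/10661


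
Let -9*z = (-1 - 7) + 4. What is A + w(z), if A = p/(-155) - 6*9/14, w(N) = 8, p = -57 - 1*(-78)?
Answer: 4348/1085 ≈ 4.0074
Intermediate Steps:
z = 4/9 (z = -((-1 - 7) + 4)/9 = -(-8 + 4)/9 = -⅑*(-4) = 4/9 ≈ 0.44444)
p = 21 (p = -57 + 78 = 21)
A = -4332/1085 (A = 21/(-155) - 6*9/14 = 21*(-1/155) - 54*1/14 = -21/155 - 27/7 = -4332/1085 ≈ -3.9926)
A + w(z) = -4332/1085 + 8 = 4348/1085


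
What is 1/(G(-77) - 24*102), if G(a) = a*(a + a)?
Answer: 1/9410 ≈ 0.00010627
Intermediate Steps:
G(a) = 2*a**2 (G(a) = a*(2*a) = 2*a**2)
1/(G(-77) - 24*102) = 1/(2*(-77)**2 - 24*102) = 1/(2*5929 - 2448) = 1/(11858 - 2448) = 1/9410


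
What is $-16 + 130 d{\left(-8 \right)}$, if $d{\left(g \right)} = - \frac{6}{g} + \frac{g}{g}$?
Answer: $\frac{423}{2} \approx 211.5$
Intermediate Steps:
$d{\left(g \right)} = 1 - \frac{6}{g}$ ($d{\left(g \right)} = - \frac{6}{g} + 1 = 1 - \frac{6}{g}$)
$-16 + 130 d{\left(-8 \right)} = -16 + 130 \frac{-6 - 8}{-8} = -16 + 130 \left(\left(- \frac{1}{8}\right) \left(-14\right)\right) = -16 + 130 \cdot \frac{7}{4} = -16 + \frac{455}{2} = \frac{423}{2}$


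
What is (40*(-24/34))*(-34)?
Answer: 960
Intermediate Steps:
(40*(-24/34))*(-34) = (40*(-24*1/34))*(-34) = (40*(-12/17))*(-34) = -480/17*(-34) = 960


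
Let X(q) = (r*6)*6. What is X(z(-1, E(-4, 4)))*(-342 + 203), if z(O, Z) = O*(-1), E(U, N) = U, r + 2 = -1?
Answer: 15012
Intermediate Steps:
r = -3 (r = -2 - 1 = -3)
z(O, Z) = -O
X(q) = -108 (X(q) = -3*6*6 = -18*6 = -108)
X(z(-1, E(-4, 4)))*(-342 + 203) = -108*(-342 + 203) = -108*(-139) = 15012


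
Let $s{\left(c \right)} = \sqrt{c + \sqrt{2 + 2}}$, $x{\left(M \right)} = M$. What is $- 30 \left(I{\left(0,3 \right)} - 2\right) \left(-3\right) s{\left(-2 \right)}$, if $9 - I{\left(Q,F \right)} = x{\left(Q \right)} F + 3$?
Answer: $0$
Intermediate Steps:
$s{\left(c \right)} = \sqrt{2 + c}$ ($s{\left(c \right)} = \sqrt{c + \sqrt{4}} = \sqrt{c + 2} = \sqrt{2 + c}$)
$I{\left(Q,F \right)} = 6 - F Q$ ($I{\left(Q,F \right)} = 9 - \left(Q F + 3\right) = 9 - \left(F Q + 3\right) = 9 - \left(3 + F Q\right) = 6 - F Q$)
$- 30 \left(I{\left(0,3 \right)} - 2\right) \left(-3\right) s{\left(-2 \right)} = - 30 \left(\left(6 - 3 \cdot 0\right) - 2\right) \left(-3\right) \sqrt{2 - 2} = - 30 \left(\left(6 + 0\right) - 2\right) \left(-3\right) \sqrt{0} = - 30 \left(6 - 2\right) \left(-3\right) 0 = - 30 \cdot 4 \left(-3\right) 0 = \left(-30\right) \left(-12\right) 0 = 360 \cdot 0 = 0$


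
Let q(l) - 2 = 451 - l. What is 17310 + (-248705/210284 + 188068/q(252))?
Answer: 771140925647/42267084 ≈ 18244.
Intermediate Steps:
q(l) = 453 - l (q(l) = 2 + (451 - l) = 453 - l)
17310 + (-248705/210284 + 188068/q(252)) = 17310 + (-248705/210284 + 188068/(453 - 1*252)) = 17310 + (-248705*1/210284 + 188068/(453 - 252)) = 17310 + (-248705/210284 + 188068/201) = 17310 + 39497701607/42267084 = 771140925647/42267084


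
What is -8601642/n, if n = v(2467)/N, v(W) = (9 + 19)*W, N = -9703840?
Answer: 2981034203760/2467 ≈ 1.2084e+9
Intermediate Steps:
v(W) = 28*W
n = -17269/2425960 (n = (28*2467)/(-9703840) = 69076*(-1/9703840) = -17269/2425960 ≈ -0.0071184)
-8601642/n = -8601642/(-17269/2425960) = -8601642*(-2425960/17269) = 2981034203760/2467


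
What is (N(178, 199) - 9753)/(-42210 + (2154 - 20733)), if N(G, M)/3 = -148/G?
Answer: 289413/1803407 ≈ 0.16048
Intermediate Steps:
N(G, M) = -444/G (N(G, M) = 3*(-148/G) = -444/G)
(N(178, 199) - 9753)/(-42210 + (2154 - 20733)) = (-444/178 - 9753)/(-42210 + (2154 - 20733)) = (-444*1/178 - 9753)/(-42210 - 18579) = (-222/89 - 9753)/(-60789) = -868239/89*(-1/60789) = 289413/1803407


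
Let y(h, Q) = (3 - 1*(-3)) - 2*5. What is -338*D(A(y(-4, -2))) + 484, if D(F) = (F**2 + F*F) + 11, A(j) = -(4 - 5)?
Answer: -3910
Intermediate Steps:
y(h, Q) = -4 (y(h, Q) = (3 + 3) - 10 = 6 - 10 = -4)
A(j) = 1 (A(j) = -1*(-1) = 1)
D(F) = 11 + 2*F**2 (D(F) = (F**2 + F**2) + 11 = 2*F**2 + 11 = 11 + 2*F**2)
-338*D(A(y(-4, -2))) + 484 = -338*(11 + 2*1**2) + 484 = -338*(11 + 2*1) + 484 = -338*(11 + 2) + 484 = -338*13 + 484 = -4394 + 484 = -3910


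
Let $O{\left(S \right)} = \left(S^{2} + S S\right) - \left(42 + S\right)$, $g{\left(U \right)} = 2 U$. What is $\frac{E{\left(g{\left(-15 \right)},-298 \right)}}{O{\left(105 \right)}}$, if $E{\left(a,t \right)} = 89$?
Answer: $\frac{89}{21903} \approx 0.0040634$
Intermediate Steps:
$O{\left(S \right)} = -42 - S + 2 S^{2}$ ($O{\left(S \right)} = \left(S^{2} + S^{2}\right) - \left(42 + S\right) = 2 S^{2} - \left(42 + S\right) = -42 - S + 2 S^{2}$)
$\frac{E{\left(g{\left(-15 \right)},-298 \right)}}{O{\left(105 \right)}} = \frac{89}{-42 - 105 + 2 \cdot 105^{2}} = \frac{89}{-42 - 105 + 2 \cdot 11025} = \frac{89}{-42 - 105 + 22050} = \frac{89}{21903}$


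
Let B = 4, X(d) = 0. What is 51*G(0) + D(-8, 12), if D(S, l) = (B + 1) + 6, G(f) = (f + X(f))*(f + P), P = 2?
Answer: 11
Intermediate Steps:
G(f) = f*(2 + f) (G(f) = (f + 0)*(f + 2) = f*(2 + f))
D(S, l) = 11 (D(S, l) = (4 + 1) + 6 = 5 + 6 = 11)
51*G(0) + D(-8, 12) = 51*(0*(2 + 0)) + 11 = 51*(0*2) + 11 = 51*0 + 11 = 0 + 11 = 11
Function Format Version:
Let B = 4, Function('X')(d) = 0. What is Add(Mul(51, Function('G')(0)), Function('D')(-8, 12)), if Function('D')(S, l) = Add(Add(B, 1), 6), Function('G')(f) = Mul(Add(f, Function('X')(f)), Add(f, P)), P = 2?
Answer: 11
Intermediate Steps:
Function('G')(f) = Mul(f, Add(2, f)) (Function('G')(f) = Mul(Add(f, 0), Add(f, 2)) = Mul(f, Add(2, f)))
Function('D')(S, l) = 11 (Function('D')(S, l) = Add(Add(4, 1), 6) = Add(5, 6) = 11)
Add(Mul(51, Function('G')(0)), Function('D')(-8, 12)) = Add(Mul(51, Mul(0, Add(2, 0))), 11) = Add(Mul(51, Mul(0, 2)), 11) = Add(Mul(51, 0), 11) = Add(0, 11) = 11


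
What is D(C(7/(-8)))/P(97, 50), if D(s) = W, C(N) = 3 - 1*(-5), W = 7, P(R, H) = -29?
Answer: -7/29 ≈ -0.24138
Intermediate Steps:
C(N) = 8 (C(N) = 3 + 5 = 8)
D(s) = 7
D(C(7/(-8)))/P(97, 50) = 7/(-29) = 7*(-1/29) = -7/29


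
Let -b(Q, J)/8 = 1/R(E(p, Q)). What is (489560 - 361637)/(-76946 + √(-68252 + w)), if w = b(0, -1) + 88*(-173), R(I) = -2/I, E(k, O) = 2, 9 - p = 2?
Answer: -1640527193/986795064 - 42641*I*√20867/986795064 ≈ -1.6625 - 0.0062421*I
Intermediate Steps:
p = 7 (p = 9 - 1*2 = 9 - 2 = 7)
b(Q, J) = 8 (b(Q, J) = -8*(-1/1) = -8/((-2*½)) = -8/(-1) = -8*(-1) = 8)
w = -15216 (w = 8 + 88*(-173) = 8 - 15224 = -15216)
(489560 - 361637)/(-76946 + √(-68252 + w)) = (489560 - 361637)/(-76946 + √(-68252 - 15216)) = 127923/(-76946 + √(-83468)) = 127923/(-76946 + 2*I*√20867)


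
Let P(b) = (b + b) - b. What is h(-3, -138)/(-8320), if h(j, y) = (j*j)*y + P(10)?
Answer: 77/520 ≈ 0.14808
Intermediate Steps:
P(b) = b (P(b) = 2*b - b = b)
h(j, y) = 10 + y*j² (h(j, y) = (j*j)*y + 10 = j²*y + 10 = y*j² + 10 = 10 + y*j²)
h(-3, -138)/(-8320) = (10 - 138*(-3)²)/(-8320) = (10 - 138*9)*(-1/8320) = (10 - 1242)*(-1/8320) = -1232*(-1/8320) = 77/520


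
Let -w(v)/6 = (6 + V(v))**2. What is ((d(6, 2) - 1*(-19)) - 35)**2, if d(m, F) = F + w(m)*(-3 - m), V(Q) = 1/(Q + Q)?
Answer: 252015625/64 ≈ 3.9377e+6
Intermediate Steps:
V(Q) = 1/(2*Q)
w(v) = -6*(6 + 1/(2*v))**2
d(m, F) = F - 3*(1 + 12*m)**2*(-3 - m)/(2*m**2) (d(m, F) = F + (-3*(1 + 12*m)**2/(2*m**2))*(-3 - m) = F - 3*(1 + 12*m)**2*(-3 - m)/(2*m**2))
((d(6, 2) - 1*(-19)) - 35)**2 = (((684 + 2 + 216*6 + (9/2)/6**2 + (219/2)/6) - 1*(-19)) - 35)**2 = (((684 + 2 + 1296 + (9/2)*(1/36) + (219/2)*(1/6)) + 19) - 35)**2 = (((684 + 2 + 1296 + 1/8 + 73/4) + 19) - 35)**2 = ((16003/8 + 19) - 35)**2 = (16155/8 - 35)**2 = (15875/8)**2 = 252015625/64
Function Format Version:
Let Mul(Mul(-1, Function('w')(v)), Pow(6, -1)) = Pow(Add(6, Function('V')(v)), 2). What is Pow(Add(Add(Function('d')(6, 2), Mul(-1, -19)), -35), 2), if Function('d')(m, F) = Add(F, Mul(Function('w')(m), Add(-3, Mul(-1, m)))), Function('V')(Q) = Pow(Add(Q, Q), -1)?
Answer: Rational(252015625, 64) ≈ 3.9377e+6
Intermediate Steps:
Function('V')(Q) = Mul(Rational(1, 2), Pow(Q, -1)) (Function('V')(Q) = Pow(Mul(2, Q), -1) = Mul(Rational(1, 2), Pow(Q, -1)))
Function('w')(v) = Mul(-6, Pow(Add(6, Mul(Rational(1, 2), Pow(v, -1))), 2))
Function('d')(m, F) = Add(F, Mul(Rational(-3, 2), Pow(m, -2), Pow(Add(1, Mul(12, m)), 2), Add(-3, Mul(-1, m)))) (Function('d')(m, F) = Add(F, Mul(Mul(Rational(-3, 2), Pow(m, -2), Pow(Add(1, Mul(12, m)), 2)), Add(-3, Mul(-1, m)))) = Add(F, Mul(Rational(-3, 2), Pow(m, -2), Pow(Add(1, Mul(12, m)), 2), Add(-3, Mul(-1, m)))))
Pow(Add(Add(Function('d')(6, 2), Mul(-1, -19)), -35), 2) = Pow(Add(Add(Add(684, 2, Mul(216, 6), Mul(Rational(9, 2), Pow(6, -2)), Mul(Rational(219, 2), Pow(6, -1))), Mul(-1, -19)), -35), 2) = Pow(Add(Add(Add(684, 2, 1296, Mul(Rational(9, 2), Rational(1, 36)), Mul(Rational(219, 2), Rational(1, 6))), 19), -35), 2) = Pow(Add(Add(Add(684, 2, 1296, Rational(1, 8), Rational(73, 4)), 19), -35), 2) = Pow(Add(Add(Rational(16003, 8), 19), -35), 2) = Pow(Add(Rational(16155, 8), -35), 2) = Pow(Rational(15875, 8), 2) = Rational(252015625, 64)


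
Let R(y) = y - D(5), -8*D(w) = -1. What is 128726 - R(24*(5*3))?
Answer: 1026929/8 ≈ 1.2837e+5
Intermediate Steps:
D(w) = ⅛ (D(w) = -⅛*(-1) = ⅛)
R(y) = -⅛ + y (R(y) = y - 1*⅛ = y - ⅛ = -⅛ + y)
128726 - R(24*(5*3)) = 128726 - (-⅛ + 24*(5*3)) = 128726 - (-⅛ + 24*15) = 128726 - (-⅛ + 360) = 128726 - 1*2879/8 = 128726 - 2879/8 = 1026929/8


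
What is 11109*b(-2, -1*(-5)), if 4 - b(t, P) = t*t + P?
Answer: -55545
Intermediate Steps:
b(t, P) = 4 - P - t² (b(t, P) = 4 - (t*t + P) = 4 - (t² + P) = 4 - (P + t²) = 4 + (-P - t²) = 4 - P - t²)
11109*b(-2, -1*(-5)) = 11109*(4 - (-1)*(-5) - 1*(-2)²) = 11109*(4 - 1*5 - 1*4) = 11109*(4 - 5 - 4) = 11109*(-5) = -55545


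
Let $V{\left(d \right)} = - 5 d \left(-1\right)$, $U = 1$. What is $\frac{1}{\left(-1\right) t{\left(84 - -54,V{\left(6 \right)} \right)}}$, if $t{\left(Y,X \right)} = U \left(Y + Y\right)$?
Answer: $- \frac{1}{276} \approx -0.0036232$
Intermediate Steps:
$V{\left(d \right)} = 5 d$
$t{\left(Y,X \right)} = 2 Y$ ($t{\left(Y,X \right)} = 1 \left(Y + Y\right) = 1 \cdot 2 Y = 2 Y$)
$\frac{1}{\left(-1\right) t{\left(84 - -54,V{\left(6 \right)} \right)}} = \frac{1}{\left(-1\right) 2 \left(84 - -54\right)} = \frac{1}{\left(-1\right) 2 \left(84 + 54\right)} = \frac{1}{\left(-1\right) 2 \cdot 138} = \frac{1}{\left(-1\right) 276} = \frac{1}{-276} = - \frac{1}{276}$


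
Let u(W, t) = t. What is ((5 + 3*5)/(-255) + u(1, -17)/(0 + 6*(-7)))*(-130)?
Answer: -15145/357 ≈ -42.423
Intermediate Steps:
((5 + 3*5)/(-255) + u(1, -17)/(0 + 6*(-7)))*(-130) = ((5 + 3*5)/(-255) - 17/(0 + 6*(-7)))*(-130) = ((5 + 15)*(-1/255) - 17/(0 - 42))*(-130) = (20*(-1/255) - 17/(-42))*(-130) = (-4/51 - 17*(-1/42))*(-130) = (-4/51 + 17/42)*(-130) = (233/714)*(-130) = -15145/357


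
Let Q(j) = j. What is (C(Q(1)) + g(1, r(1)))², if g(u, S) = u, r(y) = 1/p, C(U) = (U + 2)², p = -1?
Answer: 100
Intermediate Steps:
C(U) = (2 + U)²
r(y) = -1 (r(y) = 1/(-1) = -1)
(C(Q(1)) + g(1, r(1)))² = ((2 + 1)² + 1)² = (3² + 1)² = (9 + 1)² = 10² = 100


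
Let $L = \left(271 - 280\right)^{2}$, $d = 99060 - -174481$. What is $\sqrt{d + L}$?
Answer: $\sqrt{273622} \approx 523.09$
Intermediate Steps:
$d = 273541$ ($d = 99060 + 174481 = 273541$)
$L = 81$ ($L = \left(-9\right)^{2} = 81$)
$\sqrt{d + L} = \sqrt{273541 + 81} = \sqrt{273622}$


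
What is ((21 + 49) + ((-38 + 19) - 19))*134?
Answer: 4288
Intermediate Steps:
((21 + 49) + ((-38 + 19) - 19))*134 = (70 + (-19 - 19))*134 = (70 - 38)*134 = 32*134 = 4288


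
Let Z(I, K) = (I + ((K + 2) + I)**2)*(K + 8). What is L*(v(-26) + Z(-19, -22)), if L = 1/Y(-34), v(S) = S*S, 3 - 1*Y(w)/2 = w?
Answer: -10176/37 ≈ -275.03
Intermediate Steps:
Y(w) = 6 - 2*w
v(S) = S**2
Z(I, K) = (8 + K)*(I + (2 + I + K)**2) (Z(I, K) = (I + ((2 + K) + I)**2)*(8 + K) = (I + (2 + I + K)**2)*(8 + K) = (8 + K)*(I + (2 + I + K)**2))
L = 1/74 (L = 1/(6 - 2*(-34)) = 1/(6 + 68) = 1/74 ≈ 0.013514)
L*(v(-26) + Z(-19, -22)) = ((-26)**2 + (8*(-19) + 8*(2 - 19 - 22)**2 - 19*(-22) - 22*(2 - 19 - 22)**2))/74 = (676 + (-152 + 8*(-39)**2 + 418 - 22*(-39)**2))/74 = (676 + (-152 + 8*1521 + 418 - 22*1521))/74 = (676 + (-152 + 12168 + 418 - 33462))/74 = (676 - 21028)/74 = (1/74)*(-20352) = -10176/37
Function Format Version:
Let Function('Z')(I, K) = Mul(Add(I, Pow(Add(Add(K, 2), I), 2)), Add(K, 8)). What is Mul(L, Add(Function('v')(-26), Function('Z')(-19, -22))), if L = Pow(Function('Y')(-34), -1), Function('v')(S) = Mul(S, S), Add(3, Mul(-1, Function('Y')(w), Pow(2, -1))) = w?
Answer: Rational(-10176, 37) ≈ -275.03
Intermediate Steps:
Function('Y')(w) = Add(6, Mul(-2, w))
Function('v')(S) = Pow(S, 2)
Function('Z')(I, K) = Mul(Add(8, K), Add(I, Pow(Add(2, I, K), 2))) (Function('Z')(I, K) = Mul(Add(I, Pow(Add(Add(2, K), I), 2)), Add(8, K)) = Mul(Add(I, Pow(Add(2, I, K), 2)), Add(8, K)) = Mul(Add(8, K), Add(I, Pow(Add(2, I, K), 2))))
L = Rational(1, 74) (L = Pow(Add(6, Mul(-2, -34)), -1) = Pow(Add(6, 68), -1) = Pow(74, -1) = Rational(1, 74) ≈ 0.013514)
Mul(L, Add(Function('v')(-26), Function('Z')(-19, -22))) = Mul(Rational(1, 74), Add(Pow(-26, 2), Add(Mul(8, -19), Mul(8, Pow(Add(2, -19, -22), 2)), Mul(-19, -22), Mul(-22, Pow(Add(2, -19, -22), 2))))) = Mul(Rational(1, 74), Add(676, Add(-152, Mul(8, Pow(-39, 2)), 418, Mul(-22, Pow(-39, 2))))) = Mul(Rational(1, 74), Add(676, Add(-152, Mul(8, 1521), 418, Mul(-22, 1521)))) = Mul(Rational(1, 74), Add(676, Add(-152, 12168, 418, -33462))) = Mul(Rational(1, 74), Add(676, -21028)) = Mul(Rational(1, 74), -20352) = Rational(-10176, 37)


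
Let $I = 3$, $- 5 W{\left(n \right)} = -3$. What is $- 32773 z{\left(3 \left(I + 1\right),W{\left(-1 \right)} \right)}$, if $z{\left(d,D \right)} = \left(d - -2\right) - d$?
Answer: $-65546$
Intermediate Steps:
$W{\left(n \right)} = \frac{3}{5}$ ($W{\left(n \right)} = \left(- \frac{1}{5}\right) \left(-3\right) = \frac{3}{5}$)
$z{\left(d,D \right)} = 2$ ($z{\left(d,D \right)} = \left(d + 2\right) - d = \left(2 + d\right) - d = 2$)
$- 32773 z{\left(3 \left(I + 1\right),W{\left(-1 \right)} \right)} = \left(-32773\right) 2 = -65546$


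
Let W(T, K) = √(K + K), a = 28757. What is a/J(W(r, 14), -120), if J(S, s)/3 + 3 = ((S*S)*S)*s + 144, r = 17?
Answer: -1351579/316088919 - 64415680*√7/316088919 ≈ -0.54345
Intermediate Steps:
W(T, K) = √2*√K (W(T, K) = √(2*K) = √2*√K)
J(S, s) = 423 + 3*s*S³ (J(S, s) = -9 + 3*(((S*S)*S)*s + 144) = -9 + 3*((S²*S)*s + 144) = -9 + 3*(S³*s + 144) = -9 + 3*(s*S³ + 144) = -9 + 3*(144 + s*S³) = -9 + (432 + 3*s*S³) = 423 + 3*s*S³)
a/J(W(r, 14), -120) = 28757/(423 + 3*(-120)*(√2*√14)³) = 28757/(423 + 3*(-120)*(2*√7)³) = 28757/(423 + 3*(-120)*(56*√7)) = 28757/(423 - 20160*√7)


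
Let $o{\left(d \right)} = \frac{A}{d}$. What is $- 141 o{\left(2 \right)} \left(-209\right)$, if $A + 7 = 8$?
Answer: $\frac{29469}{2} \approx 14735.0$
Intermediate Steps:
$A = 1$ ($A = -7 + 8 = 1$)
$o{\left(d \right)} = \frac{1}{d}$ ($o{\left(d \right)} = 1 \frac{1}{d} = \frac{1}{d}$)
$- 141 o{\left(2 \right)} \left(-209\right) = - \frac{141}{2} \left(-209\right) = \left(-141\right) \frac{1}{2} \left(-209\right) = \left(- \frac{141}{2}\right) \left(-209\right) = \frac{29469}{2}$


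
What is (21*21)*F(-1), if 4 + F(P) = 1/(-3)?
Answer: -1911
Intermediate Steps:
F(P) = -13/3 (F(P) = -4 + 1/(-3) = -4 - ⅓ = -13/3)
(21*21)*F(-1) = (21*21)*(-13/3) = 441*(-13/3) = -1911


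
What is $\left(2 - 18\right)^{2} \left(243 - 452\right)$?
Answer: $-53504$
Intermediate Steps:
$\left(2 - 18\right)^{2} \left(243 - 452\right) = \left(-16\right)^{2} \left(243 - 452\right) = 256 \left(-209\right) = -53504$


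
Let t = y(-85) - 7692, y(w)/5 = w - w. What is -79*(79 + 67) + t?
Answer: -19226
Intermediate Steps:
y(w) = 0 (y(w) = 5*(w - w) = 5*0 = 0)
t = -7692 (t = 0 - 7692 = -7692)
-79*(79 + 67) + t = -79*(79 + 67) - 7692 = -79*146 - 7692 = -11534 - 7692 = -19226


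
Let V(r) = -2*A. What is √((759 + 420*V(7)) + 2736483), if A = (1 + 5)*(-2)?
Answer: 3*√305258 ≈ 1657.5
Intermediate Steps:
A = -12 (A = 6*(-2) = -12)
V(r) = 24 (V(r) = -2*(-12) = 24)
√((759 + 420*V(7)) + 2736483) = √((759 + 420*24) + 2736483) = √((759 + 10080) + 2736483) = √(10839 + 2736483) = √2747322 = 3*√305258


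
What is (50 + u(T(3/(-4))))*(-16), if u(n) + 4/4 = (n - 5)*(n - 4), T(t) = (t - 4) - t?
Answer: -1936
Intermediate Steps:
T(t) = -4 (T(t) = (-4 + t) - t = -4)
u(n) = -1 + (-5 + n)*(-4 + n) (u(n) = -1 + (n - 5)*(n - 4) = -1 + (-5 + n)*(-4 + n))
(50 + u(T(3/(-4))))*(-16) = (50 + (19 + (-4)**2 - 9*(-4)))*(-16) = (50 + (19 + 16 + 36))*(-16) = (50 + 71)*(-16) = 121*(-16) = -1936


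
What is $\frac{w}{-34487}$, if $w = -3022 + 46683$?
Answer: $- \frac{43661}{34487} \approx -1.266$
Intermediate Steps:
$w = 43661$
$\frac{w}{-34487} = \frac{43661}{-34487} = 43661 \left(- \frac{1}{34487}\right) = - \frac{43661}{34487}$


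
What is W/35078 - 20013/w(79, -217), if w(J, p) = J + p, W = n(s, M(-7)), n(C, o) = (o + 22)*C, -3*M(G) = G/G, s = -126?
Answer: 116939879/806794 ≈ 144.94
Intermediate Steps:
M(G) = -⅓ (M(G) = -G/(3*G) = -⅓*1 = -⅓)
n(C, o) = C*(22 + o) (n(C, o) = (22 + o)*C = C*(22 + o))
W = -2730 (W = -126*(22 - ⅓) = -126*65/3 = -2730)
W/35078 - 20013/w(79, -217) = -2730/35078 - 20013/(79 - 217) = -2730*1/35078 - 20013/(-138) = -1365/17539 - 20013*(-1/138) = -1365/17539 + 6671/46 = 116939879/806794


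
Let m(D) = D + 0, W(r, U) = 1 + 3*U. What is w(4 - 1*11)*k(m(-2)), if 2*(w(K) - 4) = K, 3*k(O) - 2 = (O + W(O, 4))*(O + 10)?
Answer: 15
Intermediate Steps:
m(D) = D
k(O) = ⅔ + (10 + O)*(13 + O)/3 (k(O) = ⅔ + ((O + (1 + 3*4))*(O + 10))/3 = ⅔ + ((O + (1 + 12))*(10 + O))/3 = ⅔ + ((O + 13)*(10 + O))/3 = ⅔ + ((13 + O)*(10 + O))/3 = ⅔ + ((10 + O)*(13 + O))/3 = ⅔ + (10 + O)*(13 + O)/3)
w(K) = 4 + K/2
w(4 - 1*11)*k(m(-2)) = (4 + (4 - 1*11)/2)*(44 + (⅓)*(-2)² + (23/3)*(-2)) = (4 + (4 - 11)/2)*(44 + (⅓)*4 - 46/3) = (4 + (½)*(-7))*(44 + 4/3 - 46/3) = (4 - 7/2)*30 = (½)*30 = 15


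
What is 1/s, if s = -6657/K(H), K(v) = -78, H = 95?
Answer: 26/2219 ≈ 0.011717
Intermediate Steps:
s = 2219/26 (s = -6657/(-78) = -6657*(-1/78) = 2219/26 ≈ 85.346)
1/s = 1/(2219/26) = 26/2219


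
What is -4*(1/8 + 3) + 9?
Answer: -7/2 ≈ -3.5000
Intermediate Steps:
-4*(1/8 + 3) + 9 = -4*(1*(⅛) + 3) + 9 = -4*(⅛ + 3) + 9 = -4*25/8 + 9 = -25/2 + 9 = -7/2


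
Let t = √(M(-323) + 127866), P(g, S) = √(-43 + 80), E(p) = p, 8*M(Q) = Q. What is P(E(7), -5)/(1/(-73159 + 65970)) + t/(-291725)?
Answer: -7189*√37 - √2045210/1166900 ≈ -43729.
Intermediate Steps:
M(Q) = Q/8
P(g, S) = √37
t = √2045210/4 (t = √((⅛)*(-323) + 127866) = √(-323/8 + 127866) = √(1022605/8) = √2045210/4 ≈ 357.53)
P(E(7), -5)/(1/(-73159 + 65970)) + t/(-291725) = √37/(1/(-73159 + 65970)) + (√2045210/4)/(-291725) = √37/(1/(-7189)) + (√2045210/4)*(-1/291725) = √37/(-1/7189) - √2045210/1166900 = √37*(-7189) - √2045210/1166900 = -7189*√37 - √2045210/1166900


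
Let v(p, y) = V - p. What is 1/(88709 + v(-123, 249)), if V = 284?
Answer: 1/89116 ≈ 1.1221e-5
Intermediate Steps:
v(p, y) = 284 - p
1/(88709 + v(-123, 249)) = 1/(88709 + (284 - 1*(-123))) = 1/(88709 + (284 + 123)) = 1/(88709 + 407) = 1/89116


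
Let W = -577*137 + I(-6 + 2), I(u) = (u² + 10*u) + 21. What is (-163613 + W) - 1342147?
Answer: -1584812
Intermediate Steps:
I(u) = 21 + u² + 10*u
W = -79052 (W = -577*137 + (21 + (-6 + 2)² + 10*(-6 + 2)) = -79049 + (21 + (-4)² + 10*(-4)) = -79049 + (21 + 16 - 40) = -79049 - 3 = -79052)
(-163613 + W) - 1342147 = (-163613 - 79052) - 1342147 = -242665 - 1342147 = -1584812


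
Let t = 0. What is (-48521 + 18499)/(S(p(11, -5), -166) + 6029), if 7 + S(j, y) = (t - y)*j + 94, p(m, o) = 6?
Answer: -15011/3556 ≈ -4.2213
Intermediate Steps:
S(j, y) = 87 - j*y (S(j, y) = -7 + ((0 - y)*j + 94) = -7 + ((-y)*j + 94) = -7 + (-j*y + 94) = -7 + (94 - j*y) = 87 - j*y)
(-48521 + 18499)/(S(p(11, -5), -166) + 6029) = (-48521 + 18499)/((87 - 1*6*(-166)) + 6029) = -30022/((87 + 996) + 6029) = -30022/(1083 + 6029) = -30022/7112 = -30022*1/7112 = -15011/3556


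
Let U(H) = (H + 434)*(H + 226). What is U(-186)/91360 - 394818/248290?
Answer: -105023549/70886795 ≈ -1.4816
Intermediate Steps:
U(H) = (226 + H)*(434 + H) (U(H) = (434 + H)*(226 + H) = (226 + H)*(434 + H))
U(-186)/91360 - 394818/248290 = (98084 + (-186)² + 660*(-186))/91360 - 394818/248290 = (98084 + 34596 - 122760)*(1/91360) - 394818*1/248290 = 9920*(1/91360) - 197409/124145 = 62/571 - 197409/124145 = -105023549/70886795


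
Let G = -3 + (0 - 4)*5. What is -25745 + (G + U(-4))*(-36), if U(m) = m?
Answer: -24773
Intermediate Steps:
G = -23 (G = -3 - 4*5 = -3 - 20 = -23)
-25745 + (G + U(-4))*(-36) = -25745 + (-23 - 4)*(-36) = -25745 - 27*(-36) = -25745 + 972 = -24773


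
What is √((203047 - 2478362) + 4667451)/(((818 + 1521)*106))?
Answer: √598034/123967 ≈ 0.0062382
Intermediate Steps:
√((203047 - 2478362) + 4667451)/(((818 + 1521)*106)) = √(-2275315 + 4667451)/((2339*106)) = √2392136/247934 = (2*√598034)*(1/247934) = √598034/123967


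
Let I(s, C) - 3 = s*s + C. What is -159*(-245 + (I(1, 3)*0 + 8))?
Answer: 37683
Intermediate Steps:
I(s, C) = 3 + C + s**2 (I(s, C) = 3 + (s*s + C) = 3 + (s**2 + C) = 3 + (C + s**2) = 3 + C + s**2)
-159*(-245 + (I(1, 3)*0 + 8)) = -159*(-245 + ((3 + 3 + 1**2)*0 + 8)) = -159*(-245 + ((3 + 3 + 1)*0 + 8)) = -159*(-245 + (7*0 + 8)) = -159*(-245 + (0 + 8)) = -159*(-245 + 8) = -159*(-237) = 37683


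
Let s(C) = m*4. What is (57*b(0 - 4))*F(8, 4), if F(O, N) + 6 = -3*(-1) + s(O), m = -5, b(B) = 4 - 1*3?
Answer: -1311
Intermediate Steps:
b(B) = 1 (b(B) = 4 - 3 = 1)
s(C) = -20 (s(C) = -5*4 = -20)
F(O, N) = -23 (F(O, N) = -6 + (-3*(-1) - 20) = -6 + (3 - 20) = -6 - 17 = -23)
(57*b(0 - 4))*F(8, 4) = (57*1)*(-23) = 57*(-23) = -1311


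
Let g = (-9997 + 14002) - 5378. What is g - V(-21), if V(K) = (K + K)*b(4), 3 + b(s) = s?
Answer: -1331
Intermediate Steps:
g = -1373 (g = 4005 - 5378 = -1373)
b(s) = -3 + s
V(K) = 2*K (V(K) = (K + K)*(-3 + 4) = (2*K)*1 = 2*K)
g - V(-21) = -1373 - 2*(-21) = -1373 - 1*(-42) = -1373 + 42 = -1331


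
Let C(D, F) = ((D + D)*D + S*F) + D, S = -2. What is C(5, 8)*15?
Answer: 585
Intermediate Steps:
C(D, F) = D - 2*F + 2*D**2 (C(D, F) = ((D + D)*D - 2*F) + D = ((2*D)*D - 2*F) + D = (2*D**2 - 2*F) + D = (-2*F + 2*D**2) + D = D - 2*F + 2*D**2)
C(5, 8)*15 = (5 - 2*8 + 2*5**2)*15 = (5 - 16 + 2*25)*15 = (5 - 16 + 50)*15 = 39*15 = 585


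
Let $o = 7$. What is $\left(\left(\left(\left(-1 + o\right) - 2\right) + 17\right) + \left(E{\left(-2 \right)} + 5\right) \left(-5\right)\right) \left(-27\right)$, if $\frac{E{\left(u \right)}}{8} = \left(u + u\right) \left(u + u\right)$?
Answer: $17388$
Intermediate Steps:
$E{\left(u \right)} = 32 u^{2}$ ($E{\left(u \right)} = 8 \left(u + u\right) \left(u + u\right) = 8 \cdot 2 u 2 u = 8 \cdot 4 u^{2} = 32 u^{2}$)
$\left(\left(\left(\left(-1 + o\right) - 2\right) + 17\right) + \left(E{\left(-2 \right)} + 5\right) \left(-5\right)\right) \left(-27\right) = \left(\left(\left(\left(-1 + 7\right) - 2\right) + 17\right) + \left(32 \left(-2\right)^{2} + 5\right) \left(-5\right)\right) \left(-27\right) = \left(\left(\left(6 - 2\right) + 17\right) + \left(32 \cdot 4 + 5\right) \left(-5\right)\right) \left(-27\right) = \left(\left(4 + 17\right) + \left(128 + 5\right) \left(-5\right)\right) \left(-27\right) = \left(21 + 133 \left(-5\right)\right) \left(-27\right) = \left(21 - 665\right) \left(-27\right) = \left(-644\right) \left(-27\right) = 17388$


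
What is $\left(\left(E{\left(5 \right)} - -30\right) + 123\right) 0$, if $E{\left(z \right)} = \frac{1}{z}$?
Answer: $0$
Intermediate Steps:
$\left(\left(E{\left(5 \right)} - -30\right) + 123\right) 0 = \left(\left(\frac{1}{5} - -30\right) + 123\right) 0 = \left(\left(\frac{1}{5} + 30\right) + 123\right) 0 = \left(\frac{151}{5} + 123\right) 0 = \frac{766}{5} \cdot 0 = 0$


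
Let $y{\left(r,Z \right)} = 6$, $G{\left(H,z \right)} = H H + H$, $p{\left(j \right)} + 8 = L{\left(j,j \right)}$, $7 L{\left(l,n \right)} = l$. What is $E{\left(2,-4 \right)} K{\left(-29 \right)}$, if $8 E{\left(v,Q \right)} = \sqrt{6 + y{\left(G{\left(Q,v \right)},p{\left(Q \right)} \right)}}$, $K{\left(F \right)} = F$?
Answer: $- \frac{29 \sqrt{3}}{4} \approx -12.557$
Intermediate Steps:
$L{\left(l,n \right)} = \frac{l}{7}$
$p{\left(j \right)} = -8 + \frac{j}{7}$
$G{\left(H,z \right)} = H + H^{2}$ ($G{\left(H,z \right)} = H^{2} + H = H + H^{2}$)
$E{\left(v,Q \right)} = \frac{\sqrt{3}}{4}$ ($E{\left(v,Q \right)} = \frac{\sqrt{6 + 6}}{8} = \frac{\sqrt{12}}{8} = \frac{2 \sqrt{3}}{8} = \frac{\sqrt{3}}{4}$)
$E{\left(2,-4 \right)} K{\left(-29 \right)} = \frac{\sqrt{3}}{4} \left(-29\right) = - \frac{29 \sqrt{3}}{4}$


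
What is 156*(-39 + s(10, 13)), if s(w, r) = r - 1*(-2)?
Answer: -3744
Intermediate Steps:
s(w, r) = 2 + r (s(w, r) = r + 2 = 2 + r)
156*(-39 + s(10, 13)) = 156*(-39 + (2 + 13)) = 156*(-39 + 15) = 156*(-24) = -3744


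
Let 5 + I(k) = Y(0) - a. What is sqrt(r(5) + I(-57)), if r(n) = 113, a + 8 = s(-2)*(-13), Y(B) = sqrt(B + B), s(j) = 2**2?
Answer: 2*sqrt(42) ≈ 12.961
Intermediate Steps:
s(j) = 4
Y(B) = sqrt(2)*sqrt(B) (Y(B) = sqrt(2*B) = sqrt(2)*sqrt(B))
a = -60 (a = -8 + 4*(-13) = -8 - 52 = -60)
I(k) = 55 (I(k) = -5 + (sqrt(2)*sqrt(0) - 1*(-60)) = -5 + (sqrt(2)*0 + 60) = -5 + (0 + 60) = -5 + 60 = 55)
sqrt(r(5) + I(-57)) = sqrt(113 + 55) = sqrt(168) = 2*sqrt(42)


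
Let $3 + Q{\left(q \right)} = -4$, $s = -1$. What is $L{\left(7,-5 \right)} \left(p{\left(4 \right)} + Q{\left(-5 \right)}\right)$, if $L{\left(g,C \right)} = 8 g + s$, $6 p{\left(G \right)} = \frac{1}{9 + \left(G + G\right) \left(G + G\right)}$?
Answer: $- \frac{168575}{438} \approx -384.87$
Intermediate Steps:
$p{\left(G \right)} = \frac{1}{6 \left(9 + 4 G^{2}\right)}$ ($p{\left(G \right)} = \frac{1}{6 \left(9 + \left(G + G\right) \left(G + G\right)\right)} = \frac{1}{6 \left(9 + 2 G 2 G\right)} = \frac{1}{6 \left(9 + 4 G^{2}\right)}$)
$Q{\left(q \right)} = -7$ ($Q{\left(q \right)} = -3 - 4 = -7$)
$L{\left(g,C \right)} = -1 + 8 g$ ($L{\left(g,C \right)} = 8 g - 1 = -1 + 8 g$)
$L{\left(7,-5 \right)} \left(p{\left(4 \right)} + Q{\left(-5 \right)}\right) = \left(-1 + 8 \cdot 7\right) \left(\frac{1}{6 \left(9 + 4 \cdot 4^{2}\right)} - 7\right) = \left(-1 + 56\right) \left(\frac{1}{6 \left(9 + 4 \cdot 16\right)} - 7\right) = 55 \left(\frac{1}{6 \left(9 + 64\right)} - 7\right) = 55 \left(\frac{1}{6 \cdot 73} - 7\right) = 55 \left(\frac{1}{6} \cdot \frac{1}{73} - 7\right) = 55 \left(\frac{1}{438} - 7\right) = 55 \left(- \frac{3065}{438}\right) = - \frac{168575}{438}$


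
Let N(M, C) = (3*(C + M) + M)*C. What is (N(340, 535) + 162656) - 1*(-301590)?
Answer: 2050521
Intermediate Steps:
N(M, C) = C*(3*C + 4*M) (N(M, C) = ((3*C + 3*M) + M)*C = (3*C + 4*M)*C = C*(3*C + 4*M))
(N(340, 535) + 162656) - 1*(-301590) = (535*(3*535 + 4*340) + 162656) - 1*(-301590) = (535*(1605 + 1360) + 162656) + 301590 = (535*2965 + 162656) + 301590 = (1586275 + 162656) + 301590 = 1748931 + 301590 = 2050521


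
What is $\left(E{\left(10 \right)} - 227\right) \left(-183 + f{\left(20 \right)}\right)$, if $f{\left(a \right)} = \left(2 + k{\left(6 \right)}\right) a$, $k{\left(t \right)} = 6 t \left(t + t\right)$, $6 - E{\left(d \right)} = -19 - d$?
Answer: $-1631424$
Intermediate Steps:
$E{\left(d \right)} = 25 + d$ ($E{\left(d \right)} = 6 - \left(-19 - d\right) = 6 + \left(19 + d\right) = 25 + d$)
$k{\left(t \right)} = 12 t^{2}$ ($k{\left(t \right)} = 6 t 2 t = 12 t^{2}$)
$f{\left(a \right)} = 434 a$ ($f{\left(a \right)} = \left(2 + 12 \cdot 6^{2}\right) a = \left(2 + 12 \cdot 36\right) a = \left(2 + 432\right) a = 434 a$)
$\left(E{\left(10 \right)} - 227\right) \left(-183 + f{\left(20 \right)}\right) = \left(\left(25 + 10\right) - 227\right) \left(-183 + 434 \cdot 20\right) = \left(35 - 227\right) \left(-183 + 8680\right) = \left(-192\right) 8497 = -1631424$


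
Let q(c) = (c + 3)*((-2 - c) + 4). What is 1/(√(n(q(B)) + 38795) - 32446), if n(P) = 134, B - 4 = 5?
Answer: -32446/1052703987 - √38929/1052703987 ≈ -3.1009e-5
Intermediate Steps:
B = 9 (B = 4 + 5 = 9)
q(c) = (2 - c)*(3 + c) (q(c) = (3 + c)*(2 - c) = (2 - c)*(3 + c))
1/(√(n(q(B)) + 38795) - 32446) = 1/(√(134 + 38795) - 32446) = 1/(√38929 - 32446) = 1/(-32446 + √38929)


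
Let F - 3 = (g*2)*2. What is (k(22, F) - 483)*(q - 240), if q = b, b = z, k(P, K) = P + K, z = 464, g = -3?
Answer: -105280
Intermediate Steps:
F = -9 (F = 3 - 3*2*2 = 3 - 6*2 = 3 - 12 = -9)
k(P, K) = K + P
b = 464
q = 464
(k(22, F) - 483)*(q - 240) = ((-9 + 22) - 483)*(464 - 240) = (13 - 483)*224 = -470*224 = -105280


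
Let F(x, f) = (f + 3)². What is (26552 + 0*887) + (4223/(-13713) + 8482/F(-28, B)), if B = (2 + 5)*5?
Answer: 262940777699/9900786 ≈ 26558.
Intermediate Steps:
B = 35 (B = 7*5 = 35)
F(x, f) = (3 + f)²
(26552 + 0*887) + (4223/(-13713) + 8482/F(-28, B)) = (26552 + 0*887) + (4223/(-13713) + 8482/((3 + 35)²)) = (26552 + 0) + (4223*(-1/13713) + 8482/(38²)) = 26552 + (-4223/13713 + 8482/1444) = 26552 + (-4223/13713 + 8482*(1/1444)) = 26552 + (-4223/13713 + 4241/722) = 26552 + 55107827/9900786 = 262940777699/9900786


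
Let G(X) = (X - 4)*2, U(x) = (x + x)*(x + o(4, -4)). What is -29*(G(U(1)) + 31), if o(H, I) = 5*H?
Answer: -3103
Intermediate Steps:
U(x) = 2*x*(20 + x) (U(x) = (x + x)*(x + 5*4) = (2*x)*(x + 20) = (2*x)*(20 + x) = 2*x*(20 + x))
G(X) = -8 + 2*X (G(X) = (-4 + X)*2 = -8 + 2*X)
-29*(G(U(1)) + 31) = -29*((-8 + 2*(2*1*(20 + 1))) + 31) = -29*((-8 + 2*(2*1*21)) + 31) = -29*((-8 + 2*42) + 31) = -29*((-8 + 84) + 31) = -29*(76 + 31) = -29*107 = -3103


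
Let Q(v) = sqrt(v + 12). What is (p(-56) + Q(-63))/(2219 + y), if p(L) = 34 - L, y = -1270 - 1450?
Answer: -30/167 - I*sqrt(51)/501 ≈ -0.17964 - 0.014254*I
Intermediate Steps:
y = -2720
Q(v) = sqrt(12 + v)
(p(-56) + Q(-63))/(2219 + y) = ((34 - 1*(-56)) + sqrt(12 - 63))/(2219 - 2720) = ((34 + 56) + sqrt(-51))/(-501) = (90 + I*sqrt(51))*(-1/501) = -30/167 - I*sqrt(51)/501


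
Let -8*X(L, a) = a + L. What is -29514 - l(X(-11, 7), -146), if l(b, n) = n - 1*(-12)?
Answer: -29380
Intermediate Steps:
X(L, a) = -L/8 - a/8 (X(L, a) = -(a + L)/8 = -(L + a)/8 = -L/8 - a/8)
l(b, n) = 12 + n (l(b, n) = n + 12 = 12 + n)
-29514 - l(X(-11, 7), -146) = -29514 - (12 - 146) = -29514 - 1*(-134) = -29514 + 134 = -29380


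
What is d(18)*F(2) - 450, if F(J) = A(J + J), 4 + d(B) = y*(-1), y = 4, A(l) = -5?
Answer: -410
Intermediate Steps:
d(B) = -8 (d(B) = -4 + 4*(-1) = -4 - 4 = -8)
F(J) = -5
d(18)*F(2) - 450 = -8*(-5) - 450 = 40 - 450 = -410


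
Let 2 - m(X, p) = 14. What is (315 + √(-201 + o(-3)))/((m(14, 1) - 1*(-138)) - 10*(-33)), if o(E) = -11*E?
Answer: 105/152 + I*√42/228 ≈ 0.69079 + 0.028424*I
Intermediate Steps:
m(X, p) = -12 (m(X, p) = 2 - 1*14 = 2 - 14 = -12)
(315 + √(-201 + o(-3)))/((m(14, 1) - 1*(-138)) - 10*(-33)) = (315 + √(-201 - 11*(-3)))/((-12 - 1*(-138)) - 10*(-33)) = (315 + √(-201 + 33))/((-12 + 138) + 330) = (315 + √(-168))/(126 + 330) = (315 + 2*I*√42)/456 = (315 + 2*I*√42)*(1/456) = 105/152 + I*√42/228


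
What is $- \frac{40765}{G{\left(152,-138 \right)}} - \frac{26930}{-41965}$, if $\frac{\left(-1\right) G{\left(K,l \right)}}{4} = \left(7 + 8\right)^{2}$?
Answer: $\frac{69397609}{1510740} \approx 45.936$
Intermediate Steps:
$G{\left(K,l \right)} = -900$ ($G{\left(K,l \right)} = - 4 \left(7 + 8\right)^{2} = - 4 \cdot 15^{2} = \left(-4\right) 225 = -900$)
$- \frac{40765}{G{\left(152,-138 \right)}} - \frac{26930}{-41965} = - \frac{40765}{-900} - \frac{26930}{-41965} = \left(-40765\right) \left(- \frac{1}{900}\right) - - \frac{5386}{8393} = \frac{8153}{180} + \frac{5386}{8393} = \frac{69397609}{1510740}$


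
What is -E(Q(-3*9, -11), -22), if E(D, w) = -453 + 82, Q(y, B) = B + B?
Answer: 371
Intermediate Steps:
Q(y, B) = 2*B
E(D, w) = -371
-E(Q(-3*9, -11), -22) = -1*(-371) = 371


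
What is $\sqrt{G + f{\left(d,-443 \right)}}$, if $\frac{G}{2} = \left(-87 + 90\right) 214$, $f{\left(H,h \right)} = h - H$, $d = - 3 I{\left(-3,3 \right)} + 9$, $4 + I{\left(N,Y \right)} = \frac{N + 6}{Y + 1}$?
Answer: $\frac{\sqrt{3289}}{2} \approx 28.675$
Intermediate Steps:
$I{\left(N,Y \right)} = -4 + \frac{6 + N}{1 + Y}$ ($I{\left(N,Y \right)} = -4 + \frac{N + 6}{Y + 1} = -4 + \frac{6 + N}{1 + Y}$)
$d = \frac{75}{4}$ ($d = - 3 \frac{2 - 3 - 12}{1 + 3} + 9 = - 3 \frac{2 - 3 - 12}{4} + 9 = - 3 \cdot \frac{1}{4} \left(-13\right) + 9 = \left(-3\right) \left(- \frac{13}{4}\right) + 9 = \frac{39}{4} + 9 = \frac{75}{4} \approx 18.75$)
$G = 1284$ ($G = 2 \left(-87 + 90\right) 214 = 2 \cdot 3 \cdot 214 = 2 \cdot 642 = 1284$)
$\sqrt{G + f{\left(d,-443 \right)}} = \sqrt{1284 - \frac{1847}{4}} = \sqrt{\frac{3289}{4}} = \frac{\sqrt{3289}}{2}$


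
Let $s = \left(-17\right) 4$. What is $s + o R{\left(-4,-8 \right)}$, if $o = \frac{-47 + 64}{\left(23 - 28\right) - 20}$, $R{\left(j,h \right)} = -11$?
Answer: $- \frac{1513}{25} \approx -60.52$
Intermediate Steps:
$o = - \frac{17}{25}$ ($o = \frac{17}{\left(23 - 28\right) - 20} = \frac{17}{-5 - 20} = \frac{17}{-25} = 17 \left(- \frac{1}{25}\right) = - \frac{17}{25} \approx -0.68$)
$s = -68$
$s + o R{\left(-4,-8 \right)} = -68 - - \frac{187}{25} = -68 + \frac{187}{25} = - \frac{1513}{25}$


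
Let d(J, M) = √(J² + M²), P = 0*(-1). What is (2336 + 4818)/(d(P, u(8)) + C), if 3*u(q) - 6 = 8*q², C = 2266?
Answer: 10731/3658 ≈ 2.9336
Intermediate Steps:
P = 0
u(q) = 2 + 8*q²/3 (u(q) = 2 + (8*q²)/3 = 2 + 8*q²/3)
(2336 + 4818)/(d(P, u(8)) + C) = (2336 + 4818)/(√(0² + (2 + (8/3)*8²)²) + 2266) = 7154/(√(0 + (2 + (8/3)*64)²) + 2266) = 7154/(√(0 + (2 + 512/3)²) + 2266) = 7154/(√(0 + (518/3)²) + 2266) = 7154/(√(0 + 268324/9) + 2266) = 7154/(√(268324/9) + 2266) = 7154/(518/3 + 2266) = 7154/(7316/3) = 7154*(3/7316) = 10731/3658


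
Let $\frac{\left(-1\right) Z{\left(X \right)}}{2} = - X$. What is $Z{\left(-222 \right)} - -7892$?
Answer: $7448$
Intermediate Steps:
$Z{\left(X \right)} = 2 X$ ($Z{\left(X \right)} = - 2 \left(- X\right) = 2 X$)
$Z{\left(-222 \right)} - -7892 = 2 \left(-222\right) - -7892 = -444 + 7892 = 7448$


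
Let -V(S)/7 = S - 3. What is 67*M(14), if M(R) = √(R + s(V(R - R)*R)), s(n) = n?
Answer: 134*√77 ≈ 1175.8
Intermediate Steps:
V(S) = 21 - 7*S (V(S) = -7*(S - 3) = -7*(-3 + S) = 21 - 7*S)
M(R) = √22*√R (M(R) = √(R + (21 - 7*(R - R))*R) = √(R + (21 - 7*0)*R) = √(R + (21 + 0)*R) = √(R + 21*R) = √(22*R) = √22*√R)
67*M(14) = 67*(√22*√14) = 67*(2*√77) = 134*√77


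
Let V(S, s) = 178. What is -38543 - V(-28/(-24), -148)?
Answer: -38721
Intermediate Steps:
-38543 - V(-28/(-24), -148) = -38543 - 1*178 = -38543 - 178 = -38721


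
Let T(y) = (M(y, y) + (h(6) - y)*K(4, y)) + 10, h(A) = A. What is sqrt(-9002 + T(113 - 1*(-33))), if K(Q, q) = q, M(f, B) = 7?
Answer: 5*I*sqrt(1177) ≈ 171.54*I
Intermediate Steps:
T(y) = 17 + y*(6 - y) (T(y) = (7 + (6 - y)*y) + 10 = (7 + y*(6 - y)) + 10 = 17 + y*(6 - y))
sqrt(-9002 + T(113 - 1*(-33))) = sqrt(-9002 + (17 - (113 - 1*(-33))**2 + 6*(113 - 1*(-33)))) = sqrt(-9002 + (17 - (113 + 33)**2 + 6*(113 + 33))) = sqrt(-9002 + (17 - 1*146**2 + 6*146)) = sqrt(-9002 + (17 - 1*21316 + 876)) = sqrt(-9002 + (17 - 21316 + 876)) = sqrt(-9002 - 20423) = sqrt(-29425) = 5*I*sqrt(1177)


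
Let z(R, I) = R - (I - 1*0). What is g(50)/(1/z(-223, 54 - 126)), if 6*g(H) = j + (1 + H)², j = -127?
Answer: -186787/3 ≈ -62262.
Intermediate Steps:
g(H) = -127/6 + (1 + H)²/6 (g(H) = (-127 + (1 + H)²)/6 = -127/6 + (1 + H)²/6)
z(R, I) = R - I (z(R, I) = R - (I + 0) = R - I)
g(50)/(1/z(-223, 54 - 126)) = (-127/6 + (1 + 50)²/6)/(1/(-223 - (54 - 126))) = (-127/6 + (⅙)*51²)/(1/(-223 - 1*(-72))) = (-127/6 + (⅙)*2601)/(1/(-223 + 72)) = (-127/6 + 867/2)/(1/(-151)) = 1237/(3*(-1/151)) = (1237/3)*(-151) = -186787/3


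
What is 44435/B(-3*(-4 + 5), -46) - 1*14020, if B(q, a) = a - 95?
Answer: -2021255/141 ≈ -14335.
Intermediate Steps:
B(q, a) = -95 + a
44435/B(-3*(-4 + 5), -46) - 1*14020 = 44435/(-95 - 46) - 1*14020 = 44435/(-141) - 14020 = 44435*(-1/141) - 14020 = -44435/141 - 14020 = -2021255/141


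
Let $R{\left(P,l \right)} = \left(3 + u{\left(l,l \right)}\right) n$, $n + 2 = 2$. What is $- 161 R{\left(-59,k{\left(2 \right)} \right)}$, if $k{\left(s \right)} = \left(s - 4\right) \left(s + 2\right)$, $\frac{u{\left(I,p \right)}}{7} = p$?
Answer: $0$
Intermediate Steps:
$n = 0$ ($n = -2 + 2 = 0$)
$u{\left(I,p \right)} = 7 p$
$k{\left(s \right)} = \left(-4 + s\right) \left(2 + s\right)$
$R{\left(P,l \right)} = 0$ ($R{\left(P,l \right)} = \left(3 + 7 l\right) 0 = 0$)
$- 161 R{\left(-59,k{\left(2 \right)} \right)} = \left(-161\right) 0 = 0$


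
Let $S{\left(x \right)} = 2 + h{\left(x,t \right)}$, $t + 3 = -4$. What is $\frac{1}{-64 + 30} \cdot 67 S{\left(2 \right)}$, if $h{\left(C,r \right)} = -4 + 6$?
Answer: $- \frac{134}{17} \approx -7.8824$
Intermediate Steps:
$t = -7$ ($t = -3 - 4 = -7$)
$h{\left(C,r \right)} = 2$
$S{\left(x \right)} = 4$ ($S{\left(x \right)} = 2 + 2 = 4$)
$\frac{1}{-64 + 30} \cdot 67 S{\left(2 \right)} = \frac{1}{-64 + 30} \cdot 67 \cdot 4 = \frac{1}{-34} \cdot 67 \cdot 4 = \left(- \frac{1}{34}\right) 67 \cdot 4 = \left(- \frac{67}{34}\right) 4 = - \frac{134}{17}$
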